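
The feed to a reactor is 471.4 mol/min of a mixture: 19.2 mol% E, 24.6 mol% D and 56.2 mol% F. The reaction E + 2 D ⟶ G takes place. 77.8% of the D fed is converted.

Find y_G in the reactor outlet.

D reacted = 0.778 × 116 = 90.22 mol/min; ν_D = −2, so ξ = 90.22/2 = 45.11 mol/min.
Outlet amounts (n = n₀ + ν ξ):
  E: 90.51 − 1(45.11) = 45.4
  D: 116 − 2(45.11) = 25.74
  G: 0 + 1(45.11) = 45.11
  F: 264.9 (inert)
Total out = 381.2 mol/min; y_G = 45.11 / 381.2 = 0.1183.

0.118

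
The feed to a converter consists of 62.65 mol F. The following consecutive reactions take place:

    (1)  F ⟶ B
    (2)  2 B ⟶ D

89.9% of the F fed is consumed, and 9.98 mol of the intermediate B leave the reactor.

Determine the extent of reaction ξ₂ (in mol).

ξ₂ = 23.2 mol

Conversion of F: F consumed = 1ξ₁ = 0.899 × 62.65 → ξ₁ = 56.32 mol.
B balance: n_B = 0 + 1ξ₁ − 2ξ₂ = 9.98 → ξ₂ = (1·56.32 − 9.98)/2 = 23.17 mol.
Outlet amounts (n = n₀ + Σ ν·ξ):
  F: 62.65 − 1(56.32) = 6.328
  B: 0 + 1(56.32) − 2(23.17) = 9.98
  D: 0 + 1(23.17) = 23.17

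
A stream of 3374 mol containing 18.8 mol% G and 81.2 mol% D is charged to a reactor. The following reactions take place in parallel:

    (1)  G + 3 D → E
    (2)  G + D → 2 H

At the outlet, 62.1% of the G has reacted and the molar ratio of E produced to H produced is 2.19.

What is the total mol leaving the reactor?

Conversion of G: G consumed = 0.621 × 634.3 = 393.9 mol = 1ξ₁ + 1ξ₂.
Selectivity: 1ξ₁ / (2ξ₂) = 2.19 → ξ₁ = 4.38 ξ₂.
Substitute: (1·4.38 + 1) ξ₂ = 393.9 → ξ₂ = 73.22 mol, ξ₁ = 320.7 mol.
Outlet amounts (n = n₀ + Σ ν·ξ):
  G: 634.3 − 1(320.7) − 1(73.22) = 240.4
  D: 2740 − 3(320.7) − 1(73.22) = 1704
  E: 0 + 1(320.7) = 320.7
  H: 0 + 2(73.22) = 146.4
Total out = 240.4 + 1704 + 320.7 + 146.4 = 2412 mol.

2410 mol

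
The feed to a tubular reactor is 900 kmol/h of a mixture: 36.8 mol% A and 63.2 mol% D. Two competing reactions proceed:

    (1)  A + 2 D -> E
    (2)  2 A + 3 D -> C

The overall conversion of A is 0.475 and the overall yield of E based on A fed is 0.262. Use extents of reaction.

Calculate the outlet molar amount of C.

35.3 kmol/h

Yield of E: 1ξ₁ / 331.2 = 0.262 → ξ₁ = 86.77 kmol/h.
Conversion of A: 1ξ₁ + 2ξ₂ = 0.475 × 331.2 = 157.3 → ξ₂ = 35.27 kmol/h.
Outlet amounts (n = n₀ + Σ ν·ξ):
  A: 331.2 − 1(86.77) − 2(35.27) = 173.9
  D: 568.8 − 2(86.77) − 3(35.27) = 289.4
  E: 0 + 1(86.77) = 86.77
  C: 0 + 1(35.27) = 35.27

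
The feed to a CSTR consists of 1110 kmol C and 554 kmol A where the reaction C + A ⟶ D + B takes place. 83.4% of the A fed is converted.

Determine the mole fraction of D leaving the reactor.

0.278

A reacted = 0.834 × 554 = 462 kmol; ν_A = −1, so ξ = 462/1 = 462 kmol.
Outlet amounts (n = n₀ + ν ξ):
  C: 1110 − 1(462) = 648
  A: 554 − 1(462) = 91.96
  D: 0 + 1(462) = 462
  B: 0 + 1(462) = 462
Total out = 1664 kmol; y_D = 462 / 1664 = 0.2777.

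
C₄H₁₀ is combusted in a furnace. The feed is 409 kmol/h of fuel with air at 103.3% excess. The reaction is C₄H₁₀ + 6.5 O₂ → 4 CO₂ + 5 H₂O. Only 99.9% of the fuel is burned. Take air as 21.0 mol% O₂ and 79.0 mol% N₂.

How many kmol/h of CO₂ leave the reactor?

1630 kmol/h

Stoichiometric O₂ = 6.5 × 409 = 2658 kmol/h; O₂ fed = 2658 × 2.033 = 5405 kmol/h.
N₂ fed = 5405 × 79/21 = 20330 kmol/h.
Fuel reacted = 0.999 × 409 → ξ = 408.6 kmol/h.
Outlet (n = n₀ + ν ξ):
  C₄H₁₀: 409 − 1(408.6) = 0.409
  O₂: 5405 − 6.5(408.6) = 2749
  N₂: 20330 (inert)
  CO₂: 0 + 4(408.6) = 1634
  H₂O: 0 + 5(408.6) = 2043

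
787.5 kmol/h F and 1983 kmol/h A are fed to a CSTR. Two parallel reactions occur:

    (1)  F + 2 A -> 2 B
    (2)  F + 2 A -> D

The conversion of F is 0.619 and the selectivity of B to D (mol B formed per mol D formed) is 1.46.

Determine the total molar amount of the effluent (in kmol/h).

2000 kmol/h

Conversion of F: F consumed = 0.619 × 787.5 = 487.5 kmol/h = 1ξ₁ + 1ξ₂.
Selectivity: 2ξ₁ / (1ξ₂) = 1.46 → ξ₁ = 0.73 ξ₂.
Substitute: (1·0.73 + 1) ξ₂ = 487.5 → ξ₂ = 281.8 kmol/h, ξ₁ = 205.7 kmol/h.
Outlet amounts (n = n₀ + Σ ν·ξ):
  F: 787.5 − 1(205.7) − 1(281.8) = 300
  A: 1983 − 2(205.7) − 2(281.8) = 1008
  B: 0 + 2(205.7) = 411.4
  D: 0 + 1(281.8) = 281.8
Total out = 300 + 1008 + 411.4 + 281.8 = 2001 kmol/h.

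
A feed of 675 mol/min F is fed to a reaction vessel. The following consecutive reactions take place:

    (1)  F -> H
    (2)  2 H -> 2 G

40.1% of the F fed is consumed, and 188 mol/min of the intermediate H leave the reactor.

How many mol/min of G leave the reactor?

82.7 mol/min

Conversion of F: F consumed = 1ξ₁ = 0.401 × 675 → ξ₁ = 270.7 mol/min.
H balance: n_H = 0 + 1ξ₁ − 2ξ₂ = 188 → ξ₂ = (1·270.7 − 188)/2 = 41.34 mol/min.
Outlet amounts (n = n₀ + Σ ν·ξ):
  F: 675 − 1(270.7) = 404.3
  H: 0 + 1(270.7) − 2(41.34) = 188
  G: 0 + 2(41.34) = 82.68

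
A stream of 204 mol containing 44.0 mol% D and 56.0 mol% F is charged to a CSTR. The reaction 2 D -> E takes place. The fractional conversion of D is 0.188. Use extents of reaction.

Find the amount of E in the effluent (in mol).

D reacted = 0.188 × 89.76 = 16.87 mol; ν_D = −2, so ξ = 16.87/2 = 8.437 mol.
Outlet amounts (n = n₀ + ν ξ):
  D: 89.76 − 2(8.437) = 72.89
  E: 0 + 1(8.437) = 8.437
  F: 114.2 (inert)

8.44 mol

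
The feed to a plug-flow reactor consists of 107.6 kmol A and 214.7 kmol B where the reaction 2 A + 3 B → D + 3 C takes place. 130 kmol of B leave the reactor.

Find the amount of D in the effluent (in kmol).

For B: n = n₀ − 3ξ → 130 = 214.7 − 3ξ, giving ξ = 28.23 kmol.
Outlet amounts (n = n₀ + ν ξ):
  A: 107.6 − 2(28.23) = 51.13
  B: 214.7 − 3(28.23) = 130
  D: 0 + 1(28.23) = 28.23
  C: 0 + 3(28.23) = 84.7

28.2 kmol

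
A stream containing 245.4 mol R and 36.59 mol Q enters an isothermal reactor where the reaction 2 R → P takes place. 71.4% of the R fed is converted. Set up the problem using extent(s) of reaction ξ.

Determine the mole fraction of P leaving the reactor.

0.451

R reacted = 0.714 × 245.4 = 175.2 mol; ν_R = −2, so ξ = 175.2/2 = 87.61 mol.
Outlet amounts (n = n₀ + ν ξ):
  R: 245.4 − 2(87.61) = 70.18
  P: 0 + 1(87.61) = 87.61
  Q: 36.59 (inert)
Total out = 194.4 mol; y_P = 87.61 / 194.4 = 0.4507.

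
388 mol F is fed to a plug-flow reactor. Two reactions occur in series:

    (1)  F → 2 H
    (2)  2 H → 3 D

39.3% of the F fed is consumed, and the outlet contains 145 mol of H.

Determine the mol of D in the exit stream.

Conversion of F: F consumed = 1ξ₁ = 0.393 × 388 → ξ₁ = 152.5 mol.
H balance: n_H = 0 + 2ξ₁ − 2ξ₂ = 145 → ξ₂ = (2·152.5 − 145)/2 = 79.98 mol.
Outlet amounts (n = n₀ + Σ ν·ξ):
  F: 388 − 1(152.5) = 235.5
  H: 0 + 2(152.5) − 2(79.98) = 145
  D: 0 + 3(79.98) = 240

240 mol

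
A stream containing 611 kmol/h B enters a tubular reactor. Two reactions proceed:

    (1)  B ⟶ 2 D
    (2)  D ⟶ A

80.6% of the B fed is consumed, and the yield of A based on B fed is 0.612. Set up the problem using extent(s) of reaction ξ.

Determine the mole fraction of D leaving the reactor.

Conversion of B: B consumed = 1ξ₁ = 0.806 × 611 → ξ₁ = 492.5 kmol/h.
Yield of A: 1ξ₂ / 611 = 0.612 → ξ₂ = 373.9 kmol/h.
Outlet amounts (n = n₀ + Σ ν·ξ):
  B: 611 − 1(492.5) = 118.5
  D: 0 + 2(492.5) − 1(373.9) = 611
  A: 0 + 1(373.9) = 373.9
Total out = 1103 kmol/h; y_D = 611 / 1103 = 0.5537.

0.554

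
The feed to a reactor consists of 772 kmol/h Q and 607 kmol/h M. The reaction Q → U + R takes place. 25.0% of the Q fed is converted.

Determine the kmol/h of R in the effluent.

193 kmol/h

Q reacted = 0.25 × 772 = 193 kmol/h; ν_Q = −1, so ξ = 193/1 = 193 kmol/h.
Outlet amounts (n = n₀ + ν ξ):
  Q: 772 − 1(193) = 579
  U: 0 + 1(193) = 193
  R: 0 + 1(193) = 193
  M: 607 (inert)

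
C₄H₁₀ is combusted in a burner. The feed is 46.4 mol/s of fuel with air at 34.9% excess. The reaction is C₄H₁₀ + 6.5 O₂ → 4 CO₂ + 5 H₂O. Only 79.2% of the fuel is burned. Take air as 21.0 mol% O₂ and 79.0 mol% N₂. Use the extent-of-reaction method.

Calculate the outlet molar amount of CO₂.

Stoichiometric O₂ = 6.5 × 46.4 = 301.6 mol/s; O₂ fed = 301.6 × 1.349 = 406.9 mol/s.
N₂ fed = 406.9 × 79/21 = 1531 mol/s.
Fuel reacted = 0.792 × 46.4 → ξ = 36.75 mol/s.
Outlet (n = n₀ + ν ξ):
  C₄H₁₀: 46.4 − 1(36.75) = 9.651
  O₂: 406.9 − 6.5(36.75) = 168
  N₂: 1531 (inert)
  CO₂: 0 + 4(36.75) = 147
  H₂O: 0 + 5(36.75) = 183.7

147 mol/s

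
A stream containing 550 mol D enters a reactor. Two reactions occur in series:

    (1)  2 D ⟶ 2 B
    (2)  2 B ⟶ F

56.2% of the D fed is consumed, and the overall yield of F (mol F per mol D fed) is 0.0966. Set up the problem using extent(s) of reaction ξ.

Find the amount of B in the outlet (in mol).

203 mol

Conversion of D: D consumed = 2ξ₁ = 0.562 × 550 → ξ₁ = 154.6 mol.
Yield of F: 1ξ₂ / 550 = 0.0966 → ξ₂ = 53.13 mol.
Outlet amounts (n = n₀ + Σ ν·ξ):
  D: 550 − 2(154.6) = 240.9
  B: 0 + 2(154.6) − 2(53.13) = 202.8
  F: 0 + 1(53.13) = 53.13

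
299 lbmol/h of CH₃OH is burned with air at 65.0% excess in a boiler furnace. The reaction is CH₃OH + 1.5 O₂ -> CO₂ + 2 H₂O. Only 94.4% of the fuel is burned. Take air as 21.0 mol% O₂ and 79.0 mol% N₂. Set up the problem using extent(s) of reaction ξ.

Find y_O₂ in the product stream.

0.0799

Stoichiometric O₂ = 1.5 × 299 = 448.5 lbmol/h; O₂ fed = 448.5 × 1.650 = 740 lbmol/h.
N₂ fed = 740 × 79/21 = 2784 lbmol/h.
Fuel reacted = 0.944 × 299 → ξ = 282.3 lbmol/h.
Outlet (n = n₀ + ν ξ):
  CH₃OH: 299 − 1(282.3) = 16.74
  O₂: 740 − 1.5(282.3) = 316.6
  N₂: 2784 (inert)
  CO₂: 0 + 1(282.3) = 282.3
  H₂O: 0 + 2(282.3) = 564.5
Total out = 3964 lbmol/h; y_O₂ = 316.6 / 3964 = 0.07988.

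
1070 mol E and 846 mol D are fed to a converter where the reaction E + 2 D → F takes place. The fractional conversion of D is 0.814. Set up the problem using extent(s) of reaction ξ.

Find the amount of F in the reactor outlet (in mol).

344 mol

D reacted = 0.814 × 846 = 688.6 mol; ν_D = −2, so ξ = 688.6/2 = 344.3 mol.
Outlet amounts (n = n₀ + ν ξ):
  E: 1070 − 1(344.3) = 725.7
  D: 846 − 2(344.3) = 157.4
  F: 0 + 1(344.3) = 344.3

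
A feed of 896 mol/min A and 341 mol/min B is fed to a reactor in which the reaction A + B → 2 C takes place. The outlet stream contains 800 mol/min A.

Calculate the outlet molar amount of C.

192 mol/min

For A: n = n₀ − 1ξ → 800 = 896 − 1ξ, giving ξ = 96 mol/min.
Outlet amounts (n = n₀ + ν ξ):
  A: 896 − 1(96) = 800
  B: 341 − 1(96) = 245
  C: 0 + 2(96) = 192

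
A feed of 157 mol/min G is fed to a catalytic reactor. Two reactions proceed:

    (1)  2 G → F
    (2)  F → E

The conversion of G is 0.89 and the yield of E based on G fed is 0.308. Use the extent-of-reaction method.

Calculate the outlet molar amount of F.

21.5 mol/min

Conversion of G: G consumed = 2ξ₁ = 0.89 × 157 → ξ₁ = 69.86 mol/min.
Yield of E: 1ξ₂ / 157 = 0.308 → ξ₂ = 48.36 mol/min.
Outlet amounts (n = n₀ + Σ ν·ξ):
  G: 157 − 2(69.86) = 17.27
  F: 0 + 1(69.86) − 1(48.36) = 21.51
  E: 0 + 1(48.36) = 48.36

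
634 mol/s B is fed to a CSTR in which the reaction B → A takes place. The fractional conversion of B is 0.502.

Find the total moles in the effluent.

B reacted = 0.502 × 634 = 318.3 mol/s; ν_B = −1, so ξ = 318.3/1 = 318.3 mol/s.
Outlet amounts (n = n₀ + ν ξ):
  B: 634 − 1(318.3) = 315.7
  A: 0 + 1(318.3) = 318.3
Total out = 315.7 + 318.3 = 634 mol/s.

634 mol/s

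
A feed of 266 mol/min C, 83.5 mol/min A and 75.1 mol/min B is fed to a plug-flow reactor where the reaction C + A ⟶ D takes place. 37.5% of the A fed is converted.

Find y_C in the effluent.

0.597

A reacted = 0.375 × 83.5 = 31.31 mol/min; ν_A = −1, so ξ = 31.31/1 = 31.31 mol/min.
Outlet amounts (n = n₀ + ν ξ):
  C: 266 − 1(31.31) = 234.7
  A: 83.5 − 1(31.31) = 52.19
  D: 0 + 1(31.31) = 31.31
  B: 75.1 (inert)
Total out = 393.3 mol/min; y_C = 234.7 / 393.3 = 0.5967.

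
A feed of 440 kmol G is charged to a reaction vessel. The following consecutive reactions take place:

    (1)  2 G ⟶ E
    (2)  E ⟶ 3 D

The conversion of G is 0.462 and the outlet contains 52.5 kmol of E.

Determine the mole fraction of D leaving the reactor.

0.338

Conversion of G: G consumed = 2ξ₁ = 0.462 × 440 → ξ₁ = 101.6 kmol.
E balance: n_E = 0 + 1ξ₁ − 1ξ₂ = 52.5 → ξ₂ = (1·101.6 − 52.5)/1 = 49.14 kmol.
Outlet amounts (n = n₀ + Σ ν·ξ):
  G: 440 − 2(101.6) = 236.7
  E: 0 + 1(101.6) − 1(49.14) = 52.5
  D: 0 + 3(49.14) = 147.4
Total out = 436.6 kmol; y_D = 147.4 / 436.6 = 0.3376.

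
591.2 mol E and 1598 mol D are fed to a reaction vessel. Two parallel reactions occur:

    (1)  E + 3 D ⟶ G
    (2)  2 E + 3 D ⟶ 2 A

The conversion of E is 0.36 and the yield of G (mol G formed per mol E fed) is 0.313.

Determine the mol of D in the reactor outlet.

Yield of G: 1ξ₁ / 591.2 = 0.313 → ξ₁ = 185 mol.
Conversion of E: 1ξ₁ + 2ξ₂ = 0.36 × 591.2 = 212.8 → ξ₂ = 13.89 mol.
Outlet amounts (n = n₀ + Σ ν·ξ):
  E: 591.2 − 1(185) − 2(13.89) = 378.4
  D: 1598 − 3(185) − 3(13.89) = 1001
  G: 0 + 1(185) = 185
  A: 0 + 2(13.89) = 27.79

1000 mol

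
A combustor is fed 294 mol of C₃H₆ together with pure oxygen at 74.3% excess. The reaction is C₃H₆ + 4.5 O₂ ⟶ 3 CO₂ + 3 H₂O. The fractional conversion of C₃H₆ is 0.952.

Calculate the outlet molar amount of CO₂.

840 mol

Stoichiometric O₂ = 4.5 × 294 = 1323 mol; O₂ fed = 1323 × 1.743 = 2306 mol.
Fuel reacted = 0.952 × 294 → ξ = 279.9 mol.
Outlet (n = n₀ + ν ξ):
  C₃H₆: 294 − 1(279.9) = 14.11
  O₂: 2306 − 4.5(279.9) = 1046
  CO₂: 0 + 3(279.9) = 839.7
  H₂O: 0 + 3(279.9) = 839.7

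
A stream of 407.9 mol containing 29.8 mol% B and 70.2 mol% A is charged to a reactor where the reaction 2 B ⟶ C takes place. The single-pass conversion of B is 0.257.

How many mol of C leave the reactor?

15.6 mol

B reacted = 0.257 × 121.6 = 31.24 mol; ν_B = −2, so ξ = 31.24/2 = 15.62 mol.
Outlet amounts (n = n₀ + ν ξ):
  B: 121.6 − 2(15.62) = 90.31
  C: 0 + 1(15.62) = 15.62
  A: 286.3 (inert)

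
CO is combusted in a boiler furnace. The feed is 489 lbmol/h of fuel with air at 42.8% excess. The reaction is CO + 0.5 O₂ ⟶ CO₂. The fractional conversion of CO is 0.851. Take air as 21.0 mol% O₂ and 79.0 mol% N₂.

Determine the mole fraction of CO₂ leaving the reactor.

Stoichiometric O₂ = 0.5 × 489 = 244.5 lbmol/h; O₂ fed = 244.5 × 1.428 = 349.1 lbmol/h.
N₂ fed = 349.1 × 79/21 = 1313 lbmol/h.
Fuel reacted = 0.851 × 489 → ξ = 416.1 lbmol/h.
Outlet (n = n₀ + ν ξ):
  CO: 489 − 1(416.1) = 72.86
  O₂: 349.1 − 0.5(416.1) = 141.1
  N₂: 1313 (inert)
  CO₂: 0 + 1(416.1) = 416.1
Total out = 1944 lbmol/h; y_CO₂ = 416.1 / 1944 = 0.2141.

0.214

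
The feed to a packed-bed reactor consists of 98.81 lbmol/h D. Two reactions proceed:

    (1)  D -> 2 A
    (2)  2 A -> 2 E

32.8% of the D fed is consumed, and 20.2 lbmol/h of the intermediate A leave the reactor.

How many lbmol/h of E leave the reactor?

44.6 lbmol/h

Conversion of D: D consumed = 1ξ₁ = 0.328 × 98.81 → ξ₁ = 32.41 lbmol/h.
A balance: n_A = 0 + 2ξ₁ − 2ξ₂ = 20.2 → ξ₂ = (2·32.41 − 20.2)/2 = 22.31 lbmol/h.
Outlet amounts (n = n₀ + Σ ν·ξ):
  D: 98.81 − 1(32.41) = 66.4
  A: 0 + 2(32.41) − 2(22.31) = 20.2
  E: 0 + 2(22.31) = 44.62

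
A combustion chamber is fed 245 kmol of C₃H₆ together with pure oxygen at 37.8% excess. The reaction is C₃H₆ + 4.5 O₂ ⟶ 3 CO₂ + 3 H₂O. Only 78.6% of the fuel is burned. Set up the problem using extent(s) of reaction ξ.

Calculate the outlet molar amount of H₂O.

578 kmol

Stoichiometric O₂ = 4.5 × 245 = 1102 kmol; O₂ fed = 1102 × 1.378 = 1519 kmol.
Fuel reacted = 0.786 × 245 → ξ = 192.6 kmol.
Outlet (n = n₀ + ν ξ):
  C₃H₆: 245 − 1(192.6) = 52.43
  O₂: 1519 − 4.5(192.6) = 652.7
  CO₂: 0 + 3(192.6) = 577.7
  H₂O: 0 + 3(192.6) = 577.7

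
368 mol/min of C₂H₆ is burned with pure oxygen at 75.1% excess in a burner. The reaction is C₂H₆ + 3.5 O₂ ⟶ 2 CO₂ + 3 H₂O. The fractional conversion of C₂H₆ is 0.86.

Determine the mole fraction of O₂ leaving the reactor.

Stoichiometric O₂ = 3.5 × 368 = 1288 mol/min; O₂ fed = 1288 × 1.751 = 2255 mol/min.
Fuel reacted = 0.86 × 368 → ξ = 316.5 mol/min.
Outlet (n = n₀ + ν ξ):
  C₂H₆: 368 − 1(316.5) = 51.52
  O₂: 2255 − 3.5(316.5) = 1148
  CO₂: 0 + 2(316.5) = 633
  H₂O: 0 + 3(316.5) = 949.4
Total out = 2782 mol/min; y_O₂ = 1148 / 2782 = 0.4126.

0.413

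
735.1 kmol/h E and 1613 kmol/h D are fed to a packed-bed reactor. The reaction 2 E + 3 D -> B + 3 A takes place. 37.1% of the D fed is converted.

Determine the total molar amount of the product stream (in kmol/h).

2150 kmol/h

D reacted = 0.371 × 1613 = 598.4 kmol/h; ν_D = −3, so ξ = 598.4/3 = 199.5 kmol/h.
Outlet amounts (n = n₀ + ν ξ):
  E: 735.1 − 2(199.5) = 336.2
  D: 1613 − 3(199.5) = 1015
  B: 0 + 1(199.5) = 199.5
  A: 0 + 3(199.5) = 598.4
Total out = 336.2 + 1015 + 199.5 + 598.4 = 2149 kmol/h.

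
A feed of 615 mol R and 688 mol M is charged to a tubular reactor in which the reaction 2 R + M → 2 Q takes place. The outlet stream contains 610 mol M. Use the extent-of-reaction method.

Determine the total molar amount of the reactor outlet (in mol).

1220 mol

For M: n = n₀ − 1ξ → 610 = 688 − 1ξ, giving ξ = 78 mol.
Outlet amounts (n = n₀ + ν ξ):
  R: 615 − 2(78) = 459
  M: 688 − 1(78) = 610
  Q: 0 + 2(78) = 156
Total out = 459 + 610 + 156 = 1225 mol.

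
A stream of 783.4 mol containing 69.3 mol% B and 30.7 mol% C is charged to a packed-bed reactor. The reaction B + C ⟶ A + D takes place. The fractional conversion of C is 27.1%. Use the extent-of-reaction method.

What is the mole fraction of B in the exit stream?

0.61

C reacted = 0.271 × 240.5 = 65.18 mol; ν_C = −1, so ξ = 65.18/1 = 65.18 mol.
Outlet amounts (n = n₀ + ν ξ):
  B: 542.9 − 1(65.18) = 477.7
  C: 240.5 − 1(65.18) = 175.3
  A: 0 + 1(65.18) = 65.18
  D: 0 + 1(65.18) = 65.18
Total out = 783.4 mol; y_B = 477.7 / 783.4 = 0.6098.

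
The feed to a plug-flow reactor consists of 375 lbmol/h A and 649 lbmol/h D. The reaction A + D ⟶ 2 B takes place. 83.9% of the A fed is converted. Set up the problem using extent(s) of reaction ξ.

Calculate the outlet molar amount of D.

334 lbmol/h

A reacted = 0.839 × 375 = 314.6 lbmol/h; ν_A = −1, so ξ = 314.6/1 = 314.6 lbmol/h.
Outlet amounts (n = n₀ + ν ξ):
  A: 375 − 1(314.6) = 60.38
  D: 649 − 1(314.6) = 334.4
  B: 0 + 2(314.6) = 629.2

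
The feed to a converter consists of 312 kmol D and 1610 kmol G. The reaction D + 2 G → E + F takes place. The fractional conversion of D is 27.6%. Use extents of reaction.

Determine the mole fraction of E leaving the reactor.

0.0469

D reacted = 0.276 × 312 = 86.11 kmol; ν_D = −1, so ξ = 86.11/1 = 86.11 kmol.
Outlet amounts (n = n₀ + ν ξ):
  D: 312 − 1(86.11) = 225.9
  G: 1610 − 2(86.11) = 1438
  E: 0 + 1(86.11) = 86.11
  F: 0 + 1(86.11) = 86.11
Total out = 1836 kmol; y_E = 86.11 / 1836 = 0.0469.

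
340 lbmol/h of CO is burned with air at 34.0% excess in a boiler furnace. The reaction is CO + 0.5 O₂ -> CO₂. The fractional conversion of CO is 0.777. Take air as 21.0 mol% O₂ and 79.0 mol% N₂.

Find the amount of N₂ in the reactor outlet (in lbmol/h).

857 lbmol/h

Stoichiometric O₂ = 0.5 × 340 = 170 lbmol/h; O₂ fed = 170 × 1.340 = 227.8 lbmol/h.
N₂ fed = 227.8 × 79/21 = 857 lbmol/h.
Fuel reacted = 0.777 × 340 → ξ = 264.2 lbmol/h.
Outlet (n = n₀ + ν ξ):
  CO: 340 − 1(264.2) = 75.82
  O₂: 227.8 − 0.5(264.2) = 95.71
  N₂: 857 (inert)
  CO₂: 0 + 1(264.2) = 264.2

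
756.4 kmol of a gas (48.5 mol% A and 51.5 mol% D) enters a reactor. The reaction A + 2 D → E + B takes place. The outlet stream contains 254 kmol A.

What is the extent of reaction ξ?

For A: n = n₀ − 1ξ → 254 = 366.9 − 1ξ, giving ξ = 112.9 kmol.
Outlet amounts (n = n₀ + ν ξ):
  A: 366.9 − 1(112.9) = 254
  D: 389.5 − 2(112.9) = 163.8
  E: 0 + 1(112.9) = 112.9
  B: 0 + 1(112.9) = 112.9

ξ = 113 kmol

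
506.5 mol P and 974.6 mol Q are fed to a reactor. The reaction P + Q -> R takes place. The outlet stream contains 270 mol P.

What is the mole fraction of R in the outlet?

For P: n = n₀ − 1ξ → 270 = 506.5 − 1ξ, giving ξ = 236.5 mol.
Outlet amounts (n = n₀ + ν ξ):
  P: 506.5 − 1(236.5) = 270
  Q: 974.6 − 1(236.5) = 738.1
  R: 0 + 1(236.5) = 236.5
Total out = 1245 mol; y_R = 236.5 / 1245 = 0.19.

0.19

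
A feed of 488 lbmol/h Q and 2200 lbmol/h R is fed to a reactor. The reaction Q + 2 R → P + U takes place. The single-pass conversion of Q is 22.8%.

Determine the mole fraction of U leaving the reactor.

Q reacted = 0.228 × 488 = 111.3 lbmol/h; ν_Q = −1, so ξ = 111.3/1 = 111.3 lbmol/h.
Outlet amounts (n = n₀ + ν ξ):
  Q: 488 − 1(111.3) = 376.7
  R: 2200 − 2(111.3) = 1977
  P: 0 + 1(111.3) = 111.3
  U: 0 + 1(111.3) = 111.3
Total out = 2577 lbmol/h; y_U = 111.3 / 2577 = 0.04318.

0.0432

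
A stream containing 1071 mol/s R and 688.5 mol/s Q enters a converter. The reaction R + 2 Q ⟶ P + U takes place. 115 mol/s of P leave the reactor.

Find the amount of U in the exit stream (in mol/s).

115 mol/s

For P: n = n₀ + 1ξ → 115 = 0 + 1ξ, giving ξ = 115 mol/s.
Outlet amounts (n = n₀ + ν ξ):
  R: 1071 − 1(115) = 956
  Q: 688.5 − 2(115) = 458.5
  P: 0 + 1(115) = 115
  U: 0 + 1(115) = 115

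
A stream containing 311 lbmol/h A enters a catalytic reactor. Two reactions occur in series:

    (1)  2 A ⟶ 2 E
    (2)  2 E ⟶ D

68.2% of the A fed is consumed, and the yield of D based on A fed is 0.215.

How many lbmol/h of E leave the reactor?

78.4 lbmol/h

Conversion of A: A consumed = 2ξ₁ = 0.682 × 311 → ξ₁ = 106.1 lbmol/h.
Yield of D: 1ξ₂ / 311 = 0.215 → ξ₂ = 66.86 lbmol/h.
Outlet amounts (n = n₀ + Σ ν·ξ):
  A: 311 − 2(106.1) = 98.9
  E: 0 + 2(106.1) − 2(66.86) = 78.37
  D: 0 + 1(66.86) = 66.86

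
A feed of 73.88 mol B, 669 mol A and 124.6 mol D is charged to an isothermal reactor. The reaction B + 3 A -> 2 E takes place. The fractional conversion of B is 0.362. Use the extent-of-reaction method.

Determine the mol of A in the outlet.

589 mol

B reacted = 0.362 × 73.88 = 26.74 mol; ν_B = −1, so ξ = 26.74/1 = 26.74 mol.
Outlet amounts (n = n₀ + ν ξ):
  B: 73.88 − 1(26.74) = 47.14
  A: 669 − 3(26.74) = 588.8
  E: 0 + 2(26.74) = 53.49
  D: 124.6 (inert)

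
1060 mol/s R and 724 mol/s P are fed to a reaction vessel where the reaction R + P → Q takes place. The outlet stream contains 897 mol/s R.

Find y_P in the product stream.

0.346

For R: n = n₀ − 1ξ → 897 = 1060 − 1ξ, giving ξ = 163 mol/s.
Outlet amounts (n = n₀ + ν ξ):
  R: 1060 − 1(163) = 897
  P: 724 − 1(163) = 561
  Q: 0 + 1(163) = 163
Total out = 1621 mol/s; y_P = 561 / 1621 = 0.3461.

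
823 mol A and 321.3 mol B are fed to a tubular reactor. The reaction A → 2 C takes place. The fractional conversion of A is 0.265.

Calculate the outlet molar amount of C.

436 mol

A reacted = 0.265 × 823 = 218.1 mol; ν_A = −1, so ξ = 218.1/1 = 218.1 mol.
Outlet amounts (n = n₀ + ν ξ):
  A: 823 − 1(218.1) = 604.9
  C: 0 + 2(218.1) = 436.2
  B: 321.3 (inert)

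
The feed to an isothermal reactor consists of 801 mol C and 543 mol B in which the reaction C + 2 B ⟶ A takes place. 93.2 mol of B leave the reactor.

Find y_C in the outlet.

For B: n = n₀ − 2ξ → 93.2 = 543 − 2ξ, giving ξ = 224.9 mol.
Outlet amounts (n = n₀ + ν ξ):
  C: 801 − 1(224.9) = 576.1
  B: 543 − 2(224.9) = 93.2
  A: 0 + 1(224.9) = 224.9
Total out = 894.2 mol; y_C = 576.1 / 894.2 = 0.6443.

0.644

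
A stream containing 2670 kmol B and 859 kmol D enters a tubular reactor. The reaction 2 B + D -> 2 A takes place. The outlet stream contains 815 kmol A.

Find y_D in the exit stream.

0.145

For A: n = n₀ + 2ξ → 815 = 0 + 2ξ, giving ξ = 407.5 kmol.
Outlet amounts (n = n₀ + ν ξ):
  B: 2670 − 2(407.5) = 1855
  D: 859 − 1(407.5) = 451.5
  A: 0 + 2(407.5) = 815
Total out = 3122 kmol; y_D = 451.5 / 3122 = 0.1446.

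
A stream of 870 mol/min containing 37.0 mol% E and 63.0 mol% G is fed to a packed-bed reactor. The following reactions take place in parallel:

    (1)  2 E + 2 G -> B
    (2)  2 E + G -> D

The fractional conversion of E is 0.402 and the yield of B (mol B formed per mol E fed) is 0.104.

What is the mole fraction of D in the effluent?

0.0442

Yield of B: 1ξ₁ / 321.9 = 0.104 → ξ₁ = 33.48 mol/min.
Conversion of E: 2ξ₁ + 2ξ₂ = 0.402 × 321.9 = 129.4 → ξ₂ = 31.22 mol/min.
Outlet amounts (n = n₀ + Σ ν·ξ):
  E: 321.9 − 2(33.48) − 2(31.22) = 192.5
  G: 548.1 − 2(33.48) − 1(31.22) = 449.9
  B: 0 + 1(33.48) = 33.48
  D: 0 + 1(31.22) = 31.22
Total out = 707.1 mol/min; y_D = 31.22 / 707.1 = 0.04416.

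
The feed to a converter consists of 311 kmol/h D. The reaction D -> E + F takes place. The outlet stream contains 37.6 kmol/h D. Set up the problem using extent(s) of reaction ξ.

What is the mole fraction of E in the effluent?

0.468

For D: n = n₀ − 1ξ → 37.6 = 311 − 1ξ, giving ξ = 273.4 kmol/h.
Outlet amounts (n = n₀ + ν ξ):
  D: 311 − 1(273.4) = 37.6
  E: 0 + 1(273.4) = 273.4
  F: 0 + 1(273.4) = 273.4
Total out = 584.4 kmol/h; y_E = 273.4 / 584.4 = 0.4678.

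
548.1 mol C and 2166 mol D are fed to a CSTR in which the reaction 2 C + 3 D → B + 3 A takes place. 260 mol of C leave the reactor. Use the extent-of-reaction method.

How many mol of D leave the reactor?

1730 mol

For C: n = n₀ − 2ξ → 260 = 548.1 − 2ξ, giving ξ = 144.1 mol.
Outlet amounts (n = n₀ + ν ξ):
  C: 548.1 − 2(144.1) = 260
  D: 2166 − 3(144.1) = 1734
  B: 0 + 1(144.1) = 144.1
  A: 0 + 3(144.1) = 432.2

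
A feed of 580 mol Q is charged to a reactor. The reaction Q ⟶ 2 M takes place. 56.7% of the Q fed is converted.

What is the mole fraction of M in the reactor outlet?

0.724

Q reacted = 0.567 × 580 = 328.9 mol; ν_Q = −1, so ξ = 328.9/1 = 328.9 mol.
Outlet amounts (n = n₀ + ν ξ):
  Q: 580 − 1(328.9) = 251.1
  M: 0 + 2(328.9) = 657.7
Total out = 908.9 mol; y_M = 657.7 / 908.9 = 0.7237.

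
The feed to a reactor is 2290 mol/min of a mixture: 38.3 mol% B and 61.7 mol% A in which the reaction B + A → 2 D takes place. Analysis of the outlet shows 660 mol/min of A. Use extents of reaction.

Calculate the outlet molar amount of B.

124 mol/min

For A: n = n₀ − 1ξ → 660 = 1413 − 1ξ, giving ξ = 752.9 mol/min.
Outlet amounts (n = n₀ + ν ξ):
  B: 877.1 − 1(752.9) = 124.1
  A: 1413 − 1(752.9) = 660
  D: 0 + 2(752.9) = 1506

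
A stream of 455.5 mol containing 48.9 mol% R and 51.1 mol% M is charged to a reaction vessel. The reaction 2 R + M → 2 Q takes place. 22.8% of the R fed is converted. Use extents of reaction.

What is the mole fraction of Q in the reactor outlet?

R reacted = 0.228 × 222.7 = 50.78 mol; ν_R = −2, so ξ = 50.78/2 = 25.39 mol.
Outlet amounts (n = n₀ + ν ξ):
  R: 222.7 − 2(25.39) = 172
  M: 232.8 − 1(25.39) = 207.4
  Q: 0 + 2(25.39) = 50.78
Total out = 430.1 mol; y_Q = 50.78 / 430.1 = 0.1181.

0.118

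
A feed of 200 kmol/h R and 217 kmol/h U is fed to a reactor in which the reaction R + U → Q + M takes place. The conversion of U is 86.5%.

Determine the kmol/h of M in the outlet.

188 kmol/h

U reacted = 0.865 × 217 = 187.7 kmol/h; ν_U = −1, so ξ = 187.7/1 = 187.7 kmol/h.
Outlet amounts (n = n₀ + ν ξ):
  R: 200 − 1(187.7) = 12.3
  U: 217 − 1(187.7) = 29.3
  Q: 0 + 1(187.7) = 187.7
  M: 0 + 1(187.7) = 187.7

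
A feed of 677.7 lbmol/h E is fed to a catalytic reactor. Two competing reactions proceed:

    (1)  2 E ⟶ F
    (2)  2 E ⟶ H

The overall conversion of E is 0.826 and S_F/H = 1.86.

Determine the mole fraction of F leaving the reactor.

Conversion of E: E consumed = 0.826 × 677.7 = 559.8 lbmol/h = 2ξ₁ + 2ξ₂.
Selectivity: 1ξ₁ / (1ξ₂) = 1.86 → ξ₁ = 1.86 ξ₂.
Substitute: (2·1.86 + 2) ξ₂ = 559.8 → ξ₂ = 97.86 lbmol/h, ξ₁ = 182 lbmol/h.
Outlet amounts (n = n₀ + Σ ν·ξ):
  E: 677.7 − 2(182) − 2(97.86) = 117.9
  F: 0 + 1(182) = 182
  H: 0 + 1(97.86) = 97.86
Total out = 397.8 lbmol/h; y_F = 182 / 397.8 = 0.4576.

0.458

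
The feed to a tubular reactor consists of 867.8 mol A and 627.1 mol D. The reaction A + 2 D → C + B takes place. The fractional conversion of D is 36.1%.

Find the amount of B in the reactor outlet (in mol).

D reacted = 0.361 × 627.1 = 226.4 mol; ν_D = −2, so ξ = 226.4/2 = 113.2 mol.
Outlet amounts (n = n₀ + ν ξ):
  A: 867.8 − 1(113.2) = 754.6
  D: 627.1 − 2(113.2) = 400.7
  C: 0 + 1(113.2) = 113.2
  B: 0 + 1(113.2) = 113.2

113 mol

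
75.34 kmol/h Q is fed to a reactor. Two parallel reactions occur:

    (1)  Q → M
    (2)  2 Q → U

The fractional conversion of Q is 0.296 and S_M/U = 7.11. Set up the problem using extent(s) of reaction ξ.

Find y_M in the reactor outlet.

0.239

Conversion of Q: Q consumed = 0.296 × 75.34 = 22.3 kmol/h = 1ξ₁ + 2ξ₂.
Selectivity: 1ξ₁ / (1ξ₂) = 7.11 → ξ₁ = 7.11 ξ₂.
Substitute: (1·7.11 + 2) ξ₂ = 22.3 → ξ₂ = 2.448 kmol/h, ξ₁ = 17.4 kmol/h.
Outlet amounts (n = n₀ + Σ ν·ξ):
  Q: 75.34 − 1(17.4) − 2(2.448) = 53.04
  M: 0 + 1(17.4) = 17.4
  U: 0 + 1(2.448) = 2.448
Total out = 72.89 kmol/h; y_M = 17.4 / 72.89 = 0.2388.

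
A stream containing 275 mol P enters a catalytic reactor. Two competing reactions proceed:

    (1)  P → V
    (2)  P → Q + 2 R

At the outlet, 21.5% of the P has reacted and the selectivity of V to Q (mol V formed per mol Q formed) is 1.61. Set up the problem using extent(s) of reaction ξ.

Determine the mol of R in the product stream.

Conversion of P: P consumed = 0.215 × 275 = 59.12 mol = 1ξ₁ + 1ξ₂.
Selectivity: 1ξ₁ / (1ξ₂) = 1.61 → ξ₁ = 1.61 ξ₂.
Substitute: (1·1.61 + 1) ξ₂ = 59.12 → ξ₂ = 22.65 mol, ξ₁ = 36.47 mol.
Outlet amounts (n = n₀ + Σ ν·ξ):
  P: 275 − 1(36.47) − 1(22.65) = 215.9
  V: 0 + 1(36.47) = 36.47
  Q: 0 + 1(22.65) = 22.65
  R: 0 + 2(22.65) = 45.31

45.3 mol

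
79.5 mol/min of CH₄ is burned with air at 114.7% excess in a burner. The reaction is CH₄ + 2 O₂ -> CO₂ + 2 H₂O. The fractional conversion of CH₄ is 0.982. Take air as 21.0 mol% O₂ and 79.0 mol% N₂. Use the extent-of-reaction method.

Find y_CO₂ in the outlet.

Stoichiometric O₂ = 2 × 79.5 = 159 mol/min; O₂ fed = 159 × 2.147 = 341.4 mol/min.
N₂ fed = 341.4 × 79/21 = 1284 mol/min.
Fuel reacted = 0.982 × 79.5 → ξ = 78.07 mol/min.
Outlet (n = n₀ + ν ξ):
  CH₄: 79.5 − 1(78.07) = 1.431
  O₂: 341.4 − 2(78.07) = 185.2
  N₂: 1284 (inert)
  CO₂: 0 + 1(78.07) = 78.07
  H₂O: 0 + 2(78.07) = 156.1
Total out = 1705 mol/min; y_CO₂ = 78.07 / 1705 = 0.04579.

0.0458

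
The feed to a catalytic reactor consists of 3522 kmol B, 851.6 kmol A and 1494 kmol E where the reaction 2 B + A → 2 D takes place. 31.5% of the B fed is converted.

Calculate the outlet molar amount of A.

B reacted = 0.315 × 3522 = 1109 kmol; ν_B = −2, so ξ = 1109/2 = 554.7 kmol.
Outlet amounts (n = n₀ + ν ξ):
  B: 3522 − 2(554.7) = 2413
  A: 851.6 − 1(554.7) = 296.9
  D: 0 + 2(554.7) = 1109
  E: 1494 (inert)

297 kmol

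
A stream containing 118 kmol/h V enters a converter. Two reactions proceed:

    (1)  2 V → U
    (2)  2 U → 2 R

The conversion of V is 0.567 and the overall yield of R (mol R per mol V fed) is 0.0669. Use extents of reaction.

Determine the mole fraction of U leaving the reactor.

0.302

Conversion of V: V consumed = 2ξ₁ = 0.567 × 118 → ξ₁ = 33.45 kmol/h.
Yield of R: 2ξ₂ / 118 = 0.0669 → ξ₂ = 3.947 kmol/h.
Outlet amounts (n = n₀ + Σ ν·ξ):
  V: 118 − 2(33.45) = 51.09
  U: 0 + 1(33.45) − 2(3.947) = 25.56
  R: 0 + 2(3.947) = 7.894
Total out = 84.55 kmol/h; y_U = 25.56 / 84.55 = 0.3023.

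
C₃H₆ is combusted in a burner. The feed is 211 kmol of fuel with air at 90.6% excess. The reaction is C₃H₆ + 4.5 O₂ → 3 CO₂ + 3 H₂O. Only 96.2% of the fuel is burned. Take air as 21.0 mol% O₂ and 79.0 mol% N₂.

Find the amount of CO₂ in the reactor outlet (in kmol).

609 kmol

Stoichiometric O₂ = 4.5 × 211 = 949.5 kmol; O₂ fed = 949.5 × 1.906 = 1810 kmol.
N₂ fed = 1810 × 79/21 = 6808 kmol.
Fuel reacted = 0.962 × 211 → ξ = 203 kmol.
Outlet (n = n₀ + ν ξ):
  C₃H₆: 211 − 1(203) = 8.018
  O₂: 1810 − 4.5(203) = 896.3
  N₂: 6808 (inert)
  CO₂: 0 + 3(203) = 608.9
  H₂O: 0 + 3(203) = 608.9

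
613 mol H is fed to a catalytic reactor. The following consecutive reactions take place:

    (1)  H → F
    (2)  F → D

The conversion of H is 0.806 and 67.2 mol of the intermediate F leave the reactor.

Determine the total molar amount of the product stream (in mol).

Conversion of H: H consumed = 1ξ₁ = 0.806 × 613 → ξ₁ = 494.1 mol.
F balance: n_F = 0 + 1ξ₁ − 1ξ₂ = 67.2 → ξ₂ = (1·494.1 − 67.2)/1 = 426.9 mol.
Outlet amounts (n = n₀ + Σ ν·ξ):
  H: 613 − 1(494.1) = 118.9
  F: 0 + 1(494.1) − 1(426.9) = 67.2
  D: 0 + 1(426.9) = 426.9
Total out = 118.9 + 67.2 + 426.9 = 613 mol.

613 mol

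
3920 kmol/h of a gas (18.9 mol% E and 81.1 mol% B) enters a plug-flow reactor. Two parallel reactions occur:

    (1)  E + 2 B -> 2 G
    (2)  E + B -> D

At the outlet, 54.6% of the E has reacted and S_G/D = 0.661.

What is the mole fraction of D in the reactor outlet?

Conversion of E: E consumed = 0.546 × 740.9 = 404.5 kmol/h = 1ξ₁ + 1ξ₂.
Selectivity: 2ξ₁ / (1ξ₂) = 0.661 → ξ₁ = 0.3305 ξ₂.
Substitute: (1·0.3305 + 1) ξ₂ = 404.5 → ξ₂ = 304 kmol/h, ξ₁ = 100.5 kmol/h.
Outlet amounts (n = n₀ + Σ ν·ξ):
  E: 740.9 − 1(100.5) − 1(304) = 336.4
  B: 3179 − 2(100.5) − 1(304) = 2674
  G: 0 + 2(100.5) = 201
  D: 0 + 1(304) = 304
Total out = 3515 kmol/h; y_D = 304 / 3515 = 0.08649.

0.0865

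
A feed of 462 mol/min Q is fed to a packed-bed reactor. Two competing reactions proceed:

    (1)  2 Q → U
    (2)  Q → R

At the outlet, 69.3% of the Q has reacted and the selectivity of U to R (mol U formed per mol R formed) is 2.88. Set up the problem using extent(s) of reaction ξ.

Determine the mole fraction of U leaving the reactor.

Conversion of Q: Q consumed = 0.693 × 462 = 320.2 mol/min = 2ξ₁ + 1ξ₂.
Selectivity: 1ξ₁ / (1ξ₂) = 2.88 → ξ₁ = 2.88 ξ₂.
Substitute: (2·2.88 + 1) ξ₂ = 320.2 → ξ₂ = 47.36 mol/min, ξ₁ = 136.4 mol/min.
Outlet amounts (n = n₀ + Σ ν·ξ):
  Q: 462 − 2(136.4) − 1(47.36) = 141.8
  U: 0 + 1(136.4) = 136.4
  R: 0 + 1(47.36) = 47.36
Total out = 325.6 mol/min; y_U = 136.4 / 325.6 = 0.4189.

0.419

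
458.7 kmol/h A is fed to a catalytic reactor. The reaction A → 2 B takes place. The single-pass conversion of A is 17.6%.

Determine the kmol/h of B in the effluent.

A reacted = 0.176 × 458.7 = 80.73 kmol/h; ν_A = −1, so ξ = 80.73/1 = 80.73 kmol/h.
Outlet amounts (n = n₀ + ν ξ):
  A: 458.7 − 1(80.73) = 378
  B: 0 + 2(80.73) = 161.5

161 kmol/h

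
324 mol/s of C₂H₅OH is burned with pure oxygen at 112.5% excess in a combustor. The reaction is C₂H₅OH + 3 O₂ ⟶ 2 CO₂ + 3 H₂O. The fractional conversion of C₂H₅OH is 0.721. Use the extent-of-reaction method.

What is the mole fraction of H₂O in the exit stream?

Stoichiometric O₂ = 3 × 324 = 972 mol/s; O₂ fed = 972 × 2.125 = 2066 mol/s.
Fuel reacted = 0.721 × 324 → ξ = 233.6 mol/s.
Outlet (n = n₀ + ν ξ):
  C₂H₅OH: 324 − 1(233.6) = 90.4
  O₂: 2066 − 3(233.6) = 1365
  CO₂: 0 + 2(233.6) = 467.2
  H₂O: 0 + 3(233.6) = 700.8
Total out = 2623 mol/s; y_H₂O = 700.8 / 2623 = 0.2672.

0.267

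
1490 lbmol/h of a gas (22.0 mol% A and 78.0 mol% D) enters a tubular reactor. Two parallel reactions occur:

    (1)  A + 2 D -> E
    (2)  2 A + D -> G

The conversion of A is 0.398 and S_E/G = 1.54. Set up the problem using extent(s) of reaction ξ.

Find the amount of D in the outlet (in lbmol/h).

Conversion of A: A consumed = 0.398 × 327.8 = 130.5 lbmol/h = 1ξ₁ + 2ξ₂.
Selectivity: 1ξ₁ / (1ξ₂) = 1.54 → ξ₁ = 1.54 ξ₂.
Substitute: (1·1.54 + 2) ξ₂ = 130.5 → ξ₂ = 36.85 lbmol/h, ξ₁ = 56.76 lbmol/h.
Outlet amounts (n = n₀ + Σ ν·ξ):
  A: 327.8 − 1(56.76) − 2(36.85) = 197.3
  D: 1162 − 2(56.76) − 1(36.85) = 1012
  E: 0 + 1(56.76) = 56.76
  G: 0 + 1(36.85) = 36.85

1010 lbmol/h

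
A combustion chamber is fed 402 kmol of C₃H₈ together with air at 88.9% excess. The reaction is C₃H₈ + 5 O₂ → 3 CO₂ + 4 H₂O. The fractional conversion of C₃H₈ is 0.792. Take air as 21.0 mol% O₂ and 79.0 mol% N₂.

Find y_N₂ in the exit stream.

0.76

Stoichiometric O₂ = 5 × 402 = 2010 kmol; O₂ fed = 2010 × 1.889 = 3797 kmol.
N₂ fed = 3797 × 79/21 = 14280 kmol.
Fuel reacted = 0.792 × 402 → ξ = 318.4 kmol.
Outlet (n = n₀ + ν ξ):
  C₃H₈: 402 − 1(318.4) = 83.62
  O₂: 3797 − 5(318.4) = 2205
  N₂: 14280 (inert)
  CO₂: 0 + 3(318.4) = 955.2
  H₂O: 0 + 4(318.4) = 1274
Total out = 18800 kmol; y_N₂ = 14280 / 18800 = 0.7597.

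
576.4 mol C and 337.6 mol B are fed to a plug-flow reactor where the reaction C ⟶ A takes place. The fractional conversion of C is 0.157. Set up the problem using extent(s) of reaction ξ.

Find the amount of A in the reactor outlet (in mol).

90.5 mol

C reacted = 0.157 × 576.4 = 90.49 mol; ν_C = −1, so ξ = 90.49/1 = 90.49 mol.
Outlet amounts (n = n₀ + ν ξ):
  C: 576.4 − 1(90.49) = 485.9
  A: 0 + 1(90.49) = 90.49
  B: 337.6 (inert)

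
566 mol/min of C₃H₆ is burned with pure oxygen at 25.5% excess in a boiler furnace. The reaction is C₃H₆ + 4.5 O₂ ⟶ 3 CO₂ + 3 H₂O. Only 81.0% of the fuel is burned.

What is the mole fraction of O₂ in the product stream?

Stoichiometric O₂ = 4.5 × 566 = 2547 mol/min; O₂ fed = 2547 × 1.255 = 3196 mol/min.
Fuel reacted = 0.81 × 566 → ξ = 458.5 mol/min.
Outlet (n = n₀ + ν ξ):
  C₃H₆: 566 − 1(458.5) = 107.5
  O₂: 3196 − 4.5(458.5) = 1133
  CO₂: 0 + 3(458.5) = 1375
  H₂O: 0 + 3(458.5) = 1375
Total out = 3992 mol/min; y_O₂ = 1133 / 3992 = 0.2839.

0.284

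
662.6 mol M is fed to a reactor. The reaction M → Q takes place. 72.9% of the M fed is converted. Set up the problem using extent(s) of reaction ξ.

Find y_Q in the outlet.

0.729

M reacted = 0.729 × 662.6 = 483 mol; ν_M = −1, so ξ = 483/1 = 483 mol.
Outlet amounts (n = n₀ + ν ξ):
  M: 662.6 − 1(483) = 179.6
  Q: 0 + 1(483) = 483
Total out = 662.6 mol; y_Q = 483 / 662.6 = 0.729.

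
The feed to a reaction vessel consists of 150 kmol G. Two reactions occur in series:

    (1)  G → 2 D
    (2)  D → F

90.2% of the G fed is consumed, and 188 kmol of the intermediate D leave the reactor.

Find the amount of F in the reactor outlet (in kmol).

82.6 kmol

Conversion of G: G consumed = 1ξ₁ = 0.902 × 150 → ξ₁ = 135.3 kmol.
D balance: n_D = 0 + 2ξ₁ − 1ξ₂ = 188 → ξ₂ = (2·135.3 − 188)/1 = 82.6 kmol.
Outlet amounts (n = n₀ + Σ ν·ξ):
  G: 150 − 1(135.3) = 14.7
  D: 0 + 2(135.3) − 1(82.6) = 188
  F: 0 + 1(82.6) = 82.6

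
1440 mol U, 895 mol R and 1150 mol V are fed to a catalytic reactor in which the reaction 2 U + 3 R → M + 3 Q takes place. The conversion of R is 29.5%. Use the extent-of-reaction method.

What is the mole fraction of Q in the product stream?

R reacted = 0.295 × 895 = 264 mol; ν_R = −3, so ξ = 264/3 = 88.01 mol.
Outlet amounts (n = n₀ + ν ξ):
  U: 1440 − 2(88.01) = 1264
  R: 895 − 3(88.01) = 631
  M: 0 + 1(88.01) = 88.01
  Q: 0 + 3(88.01) = 264
  V: 1150 (inert)
Total out = 3397 mol; y_Q = 264 / 3397 = 0.07772.

0.0777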